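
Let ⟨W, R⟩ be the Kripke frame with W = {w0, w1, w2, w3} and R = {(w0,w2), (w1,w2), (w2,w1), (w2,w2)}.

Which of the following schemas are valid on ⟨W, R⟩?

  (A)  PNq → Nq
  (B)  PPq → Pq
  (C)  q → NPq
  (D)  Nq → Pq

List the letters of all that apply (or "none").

R is not symmetric: w0 R w2 but not w2 R w0.
R is not transitive: w0 R w2 and w2 R w1 but not w0 R w1.
R is not euclidean: w2 R w1 and w2 R w1 but not w1 R w1.
R is not serial: w3 has no R-successor.
(A) the dual of axiom 5: valid iff R is euclidean. R is not euclidean — not valid.
(B) PPq → Pq is the dual of axiom 4, which corresponds to transitivity. R is not transitive — not valid.
(C) q → NPq is axiom B, which corresponds to symmetry. R is not symmetric — not valid.
(D) Nq → Pq (axiom D) characterises the serial frames. R is not serial — not valid.

none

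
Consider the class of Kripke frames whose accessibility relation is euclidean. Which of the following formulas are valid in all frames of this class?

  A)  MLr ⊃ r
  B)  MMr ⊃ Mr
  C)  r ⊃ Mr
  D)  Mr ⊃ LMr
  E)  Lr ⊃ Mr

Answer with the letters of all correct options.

(A) MLr ⊃ r (the dual of axiom B) characterises the symmetric frames. Such an R need not be symmetric — not valid.
(B) MMr ⊃ Mr (the dual of axiom 4) characterises the transitive frames. Such an R need not be transitive — not valid.
(C) r ⊃ Mr (the dual of axiom T) characterises the reflexive frames. Such an R need not be reflexive — not valid.
(D) Mr ⊃ LMr (axiom 5) characterises the euclidean frames. Every such R is euclidean — valid.
(E) Lr ⊃ Mr (axiom D) characterises the serial frames. Such an R need not be serial — not valid.

D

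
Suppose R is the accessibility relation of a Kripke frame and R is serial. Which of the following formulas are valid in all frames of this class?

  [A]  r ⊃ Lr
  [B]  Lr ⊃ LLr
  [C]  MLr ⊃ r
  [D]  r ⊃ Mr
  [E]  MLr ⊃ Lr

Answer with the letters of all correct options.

none

(A) r ⊃ Lr is equivalent to ◇p→p; it holds exactly when R ⊆ identity. Such an R need not be a subset of the identity — not valid.
(B) Lr ⊃ LLr (axiom 4) characterises the transitive frames. Such an R need not be transitive — not valid.
(C) the dual of axiom B: valid iff R is symmetric. Such an R need not be symmetric — not valid.
(D) r ⊃ Mr (the dual of axiom T) characterises the reflexive frames. Such an R need not be reflexive — not valid.
(E) the dual of axiom 5: valid iff R is euclidean. Such an R need not be euclidean — not valid.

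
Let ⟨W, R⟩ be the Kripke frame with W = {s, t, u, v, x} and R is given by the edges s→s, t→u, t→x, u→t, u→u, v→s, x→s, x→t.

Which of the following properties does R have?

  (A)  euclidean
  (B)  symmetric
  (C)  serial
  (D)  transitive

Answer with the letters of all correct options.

C

(A) not euclidean: t R u and t R x but not u R x.
(B) not symmetric: v R s but not s R v.
(C) serial: every world has an R-successor.
(D) not transitive: t R u and u R t but not t R t.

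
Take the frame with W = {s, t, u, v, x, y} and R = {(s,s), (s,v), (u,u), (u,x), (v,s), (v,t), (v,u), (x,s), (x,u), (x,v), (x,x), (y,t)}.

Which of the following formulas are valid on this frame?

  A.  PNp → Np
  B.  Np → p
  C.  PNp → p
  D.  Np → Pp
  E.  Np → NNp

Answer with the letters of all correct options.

R is not reflexive: not t R t.
R is not symmetric: v R t but not t R v.
R is not transitive: s R v and v R t but not s R t.
R is not euclidean: v R s and v R t but not s R t.
R is not serial: t has no R-successor.
(A) PNp → Np is the dual of axiom 5; it is valid on a frame exactly when R is euclidean. R is not euclidean, so not valid.
(B) axiom T: valid iff R is reflexive. R is not reflexive — not valid.
(C) PNp → p is the dual of axiom B; it is valid on a frame exactly when R is symmetric. R is not symmetric, so not valid.
(D) Np → Pp is axiom D, which corresponds to seriality. R is not serial — not valid.
(E) Np → NNp is axiom 4; it is valid on a frame exactly when R is transitive. R is not transitive, so not valid.

none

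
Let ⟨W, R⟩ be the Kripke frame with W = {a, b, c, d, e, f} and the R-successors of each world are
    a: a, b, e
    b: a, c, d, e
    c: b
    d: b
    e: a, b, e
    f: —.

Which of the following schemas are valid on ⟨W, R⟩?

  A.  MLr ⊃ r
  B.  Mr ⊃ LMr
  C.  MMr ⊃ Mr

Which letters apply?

R is symmetric: every R-edge is matched by its reverse.
R is not transitive: a R b and b R c but not a R c.
R is not euclidean: b R a and b R c but not a R c.
(A) MLr ⊃ r is the dual of axiom B, which corresponds to symmetry. R is symmetric — valid.
(B) Mr ⊃ LMr is axiom 5; it is valid on a frame exactly when R is euclidean. R is not euclidean, so not valid.
(C) MMr ⊃ Mr (the dual of axiom 4) characterises the transitive frames. R is not transitive — not valid.

A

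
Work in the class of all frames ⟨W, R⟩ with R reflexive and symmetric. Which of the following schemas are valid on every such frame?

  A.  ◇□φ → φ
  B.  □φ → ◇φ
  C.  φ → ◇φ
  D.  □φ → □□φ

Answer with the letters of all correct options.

A, B, C

Reflexive relations are serial.
(A) ◇□φ → φ is the dual of axiom B; it is valid on a frame exactly when R is symmetric. Every such R is symmetric, so valid.
(B) axiom D: valid iff R is serial. Every such R is serial — valid.
(C) φ → ◇φ (the dual of axiom T) characterises the reflexive frames. Every such R is reflexive — valid.
(D) □φ → □□φ is axiom 4, which corresponds to transitivity. Such an R need not be transitive — not valid.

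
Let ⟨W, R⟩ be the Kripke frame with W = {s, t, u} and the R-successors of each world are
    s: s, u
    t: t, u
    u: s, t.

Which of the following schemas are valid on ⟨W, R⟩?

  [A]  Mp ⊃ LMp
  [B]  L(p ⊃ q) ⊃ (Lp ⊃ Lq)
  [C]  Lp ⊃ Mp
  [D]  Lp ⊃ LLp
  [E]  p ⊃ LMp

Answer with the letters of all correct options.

B, C, E

R is symmetric: every R-edge is matched by its reverse.
R is not transitive: s R u and u R t but not s R t.
R is not euclidean: u R s and u R t but not s R t.
R is serial: every world has an R-successor.
(A) axiom 5: valid iff R is euclidean. R is not euclidean — not valid.
(B) this is just K, valid on every normal frame.
(C) Lp ⊃ Mp (axiom D) characterises the serial frames. R is serial — valid.
(D) Lp ⊃ LLp (axiom 4) characterises the transitive frames. R is not transitive — not valid.
(E) p ⊃ LMp is axiom B; it is valid on a frame exactly when R is symmetric. R is symmetric, so valid.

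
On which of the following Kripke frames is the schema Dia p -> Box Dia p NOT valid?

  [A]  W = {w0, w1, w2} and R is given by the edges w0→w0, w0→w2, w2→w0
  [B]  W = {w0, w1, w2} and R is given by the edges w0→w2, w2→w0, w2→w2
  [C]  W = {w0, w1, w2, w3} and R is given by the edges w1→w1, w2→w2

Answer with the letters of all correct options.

The schema Dia p -> Box Dia p is axiom 5; it is valid on a frame iff R is euclidean.
(A) R is not euclidean (w0 R w2 and w0 R w2 but not w2 R w2), so the schema fails here.
(B) R is not euclidean (w2 R w0 and w2 R w0 but not w0 R w0), so the schema fails here.
(C) R is euclidean (any two R-successors of the same world are R-related), so the schema is valid here.

A, B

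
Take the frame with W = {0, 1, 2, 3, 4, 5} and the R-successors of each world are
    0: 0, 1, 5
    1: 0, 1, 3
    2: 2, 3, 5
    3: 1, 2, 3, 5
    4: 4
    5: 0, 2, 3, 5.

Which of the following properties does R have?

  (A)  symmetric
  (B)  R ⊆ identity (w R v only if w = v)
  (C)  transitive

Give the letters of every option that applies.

(A) symmetric: every R-edge is matched by its reverse.
(B) not ⊆ identity: 0 R 1 with 0 ≠ 1.
(C) not transitive: 0 R 1 and 1 R 3 but not 0 R 3.

A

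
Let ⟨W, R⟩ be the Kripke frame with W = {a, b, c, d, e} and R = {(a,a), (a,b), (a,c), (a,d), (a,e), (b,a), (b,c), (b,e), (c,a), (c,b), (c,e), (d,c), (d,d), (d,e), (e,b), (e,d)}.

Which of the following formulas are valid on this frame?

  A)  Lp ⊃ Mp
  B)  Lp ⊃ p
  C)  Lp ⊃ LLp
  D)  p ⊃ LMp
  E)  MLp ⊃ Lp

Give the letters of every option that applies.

A

R is not reflexive: not b R b.
R is not symmetric: a R d but not d R a.
R is not transitive: b R a and a R b but not b R b.
R is not euclidean: a R b and a R d but not b R d.
R is serial: every world has an R-successor.
(A) Lp ⊃ Mp is axiom D; it is valid on a frame exactly when R is serial. R is serial, so valid.
(B) Lp ⊃ p is axiom T; it is valid on a frame exactly when R is reflexive. R is not reflexive, so not valid.
(C) Lp ⊃ LLp (axiom 4) characterises the transitive frames. R is not transitive — not valid.
(D) p ⊃ LMp (axiom B) characterises the symmetric frames. R is not symmetric — not valid.
(E) the dual of axiom 5: valid iff R is euclidean. R is not euclidean — not valid.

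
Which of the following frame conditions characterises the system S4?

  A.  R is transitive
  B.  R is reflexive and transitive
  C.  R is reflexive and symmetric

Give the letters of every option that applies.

B

(A) this class determines K4, not S4.
(B) S4 is sound and complete for exactly this class.
(C) this class determines B (= KTB), not S4.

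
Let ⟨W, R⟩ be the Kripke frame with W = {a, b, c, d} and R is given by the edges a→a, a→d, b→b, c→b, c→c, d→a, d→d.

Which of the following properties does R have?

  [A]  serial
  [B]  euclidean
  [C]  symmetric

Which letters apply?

(A) serial: every world has an R-successor.
(B) not euclidean: c R b and c R c but not b R c.
(C) not symmetric: c R b but not b R c.

A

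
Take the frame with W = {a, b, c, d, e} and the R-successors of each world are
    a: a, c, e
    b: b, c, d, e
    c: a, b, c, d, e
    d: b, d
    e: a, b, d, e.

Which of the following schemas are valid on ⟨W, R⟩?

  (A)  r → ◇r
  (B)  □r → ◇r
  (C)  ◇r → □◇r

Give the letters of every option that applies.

A, B

R is reflexive: each world relates to itself.
R is not euclidean: a R e and a R c but not e R c.
R is serial: every world has an R-successor.
(A) r → ◇r is the dual of axiom T, which corresponds to reflexivity. R is reflexive — valid.
(B) axiom D: valid iff R is serial. R is serial — valid.
(C) axiom 5: valid iff R is euclidean. R is not euclidean — not valid.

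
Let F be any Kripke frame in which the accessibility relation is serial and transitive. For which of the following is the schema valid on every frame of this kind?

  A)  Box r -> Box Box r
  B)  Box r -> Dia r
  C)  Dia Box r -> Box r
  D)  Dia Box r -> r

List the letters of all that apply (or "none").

(A) Box r -> Box Box r is axiom 4, which corresponds to transitivity. Every such R is transitive — valid.
(B) Box r -> Dia r is axiom D, which corresponds to seriality. Every such R is serial — valid.
(C) Dia Box r -> Box r (the dual of axiom 5) characterises the euclidean frames. Such an R need not be euclidean — not valid.
(D) Dia Box r -> r is the dual of axiom B, which corresponds to symmetry. Such an R need not be symmetric — not valid.

A, B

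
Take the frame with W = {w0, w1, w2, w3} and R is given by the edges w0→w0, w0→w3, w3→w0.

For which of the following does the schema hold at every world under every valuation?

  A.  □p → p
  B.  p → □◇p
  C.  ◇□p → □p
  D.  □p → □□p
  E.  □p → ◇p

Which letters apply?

B

R is not reflexive: not w1 R w1.
R is symmetric: every R-edge is matched by its reverse.
R is not transitive: w3 R w0 and w0 R w3 but not w3 R w3.
R is not euclidean: w0 R w3 and w0 R w3 but not w3 R w3.
R is not serial: w1 has no R-successor.
(A) □p → p is axiom T; it is valid on a frame exactly when R is reflexive. R is not reflexive, so not valid.
(B) p → □◇p is axiom B, which corresponds to symmetry. R is symmetric — valid.
(C) ◇□p → □p (the dual of axiom 5) characterises the euclidean frames. R is not euclidean — not valid.
(D) axiom 4: valid iff R is transitive. R is not transitive — not valid.
(E) □p → ◇p is axiom D; it is valid on a frame exactly when R is serial. R is not serial, so not valid.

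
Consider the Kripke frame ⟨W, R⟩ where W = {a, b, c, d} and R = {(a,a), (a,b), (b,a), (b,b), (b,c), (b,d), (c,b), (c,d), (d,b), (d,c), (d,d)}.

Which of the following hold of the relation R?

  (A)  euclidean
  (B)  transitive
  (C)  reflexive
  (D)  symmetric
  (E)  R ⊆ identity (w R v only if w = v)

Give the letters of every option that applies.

D

(A) not euclidean: b R a and b R c but not a R c.
(B) not transitive: a R b and b R c but not a R c.
(C) not reflexive: not c R c.
(D) symmetric: every R-edge is matched by its reverse.
(E) not ⊆ identity: a R b with a ≠ b.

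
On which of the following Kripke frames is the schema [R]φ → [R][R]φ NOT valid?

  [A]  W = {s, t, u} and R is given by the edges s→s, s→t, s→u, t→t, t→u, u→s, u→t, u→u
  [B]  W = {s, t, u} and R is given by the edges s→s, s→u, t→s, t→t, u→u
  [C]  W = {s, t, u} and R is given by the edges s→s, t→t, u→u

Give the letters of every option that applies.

A, B

The schema [R]φ → [R][R]φ is axiom 4; it is valid on a frame iff R is transitive.
(A) R is not transitive (t R u and u R s but not t R s), so the schema fails here.
(B) R is not transitive (t R s and s R u but not t R u), so the schema fails here.
(C) R is transitive (R is closed under composition), so the schema is valid here.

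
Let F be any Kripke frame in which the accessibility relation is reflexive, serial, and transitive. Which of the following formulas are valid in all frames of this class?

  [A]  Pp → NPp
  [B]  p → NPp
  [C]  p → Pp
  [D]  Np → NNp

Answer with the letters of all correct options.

C, D

(A) Pp → NPp is axiom 5, which corresponds to the euclidean property. Such an R need not be euclidean — not valid.
(B) p → NPp is axiom B, which corresponds to symmetry. Such an R need not be symmetric — not valid.
(C) the dual of axiom T: valid iff R is reflexive. Every such R is reflexive — valid.
(D) Np → NNp is axiom 4, which corresponds to transitivity. Every such R is transitive — valid.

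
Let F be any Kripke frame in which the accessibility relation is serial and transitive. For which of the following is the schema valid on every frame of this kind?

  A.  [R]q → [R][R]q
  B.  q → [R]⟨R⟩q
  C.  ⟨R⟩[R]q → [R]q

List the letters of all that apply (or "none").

(A) [R]q → [R][R]q (axiom 4) characterises the transitive frames. Every such R is transitive — valid.
(B) q → [R]⟨R⟩q (axiom B) characterises the symmetric frames. Such an R need not be symmetric — not valid.
(C) ⟨R⟩[R]q → [R]q (the dual of axiom 5) characterises the euclidean frames. Such an R need not be euclidean — not valid.

A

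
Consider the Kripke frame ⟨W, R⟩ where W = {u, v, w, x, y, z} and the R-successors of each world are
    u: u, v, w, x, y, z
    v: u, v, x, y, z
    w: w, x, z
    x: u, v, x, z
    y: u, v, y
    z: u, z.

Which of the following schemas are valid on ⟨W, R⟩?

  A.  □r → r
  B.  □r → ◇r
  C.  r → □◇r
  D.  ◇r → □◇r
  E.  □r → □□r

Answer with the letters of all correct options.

R is reflexive: each world relates to itself.
R is not symmetric: u R w but not w R u.
R is not transitive: v R u and u R w but not v R w.
R is not euclidean: u R v and u R w but not v R w.
R is serial: every world has an R-successor.
(A) □r → r (axiom T) characterises the reflexive frames. R is reflexive — valid.
(B) □r → ◇r is axiom D; it is valid on a frame exactly when R is serial. R is serial, so valid.
(C) axiom B: valid iff R is symmetric. R is not symmetric — not valid.
(D) ◇r → □◇r (axiom 5) characterises the euclidean frames. R is not euclidean — not valid.
(E) □r → □□r (axiom 4) characterises the transitive frames. R is not transitive — not valid.

A, B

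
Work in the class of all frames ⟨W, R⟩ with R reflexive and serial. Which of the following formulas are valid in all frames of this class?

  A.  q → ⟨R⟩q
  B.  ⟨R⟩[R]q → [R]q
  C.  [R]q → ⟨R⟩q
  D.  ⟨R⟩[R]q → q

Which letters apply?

(A) the dual of axiom T: valid iff R is reflexive. Every such R is reflexive — valid.
(B) ⟨R⟩[R]q → [R]q is the dual of axiom 5, which corresponds to the euclidean property. Such an R need not be euclidean — not valid.
(C) [R]q → ⟨R⟩q is axiom D, which corresponds to seriality. Every such R is serial — valid.
(D) the dual of axiom B: valid iff R is symmetric. Such an R need not be symmetric — not valid.

A, C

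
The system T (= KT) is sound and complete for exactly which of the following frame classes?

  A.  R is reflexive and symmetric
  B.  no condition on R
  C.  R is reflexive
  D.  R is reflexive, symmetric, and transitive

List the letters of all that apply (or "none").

C

(A) this class determines B (= KTB), not T (= KT).
(B) this class determines K, not T (= KT).
(C) T (= KT) is sound and complete for exactly this class.
(D) this class determines S5, not T (= KT).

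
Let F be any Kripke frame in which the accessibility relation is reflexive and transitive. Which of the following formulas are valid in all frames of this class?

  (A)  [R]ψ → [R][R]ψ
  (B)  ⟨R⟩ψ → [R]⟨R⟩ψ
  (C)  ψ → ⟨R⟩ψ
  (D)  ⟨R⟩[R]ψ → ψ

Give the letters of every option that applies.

A, C

Reflexive relations are serial.
(A) axiom 4: valid iff R is transitive. Every such R is transitive — valid.
(B) axiom 5: valid iff R is euclidean. Such an R need not be euclidean — not valid.
(C) ψ → ⟨R⟩ψ is the dual of axiom T; it is valid on a frame exactly when R is reflexive. Every such R is reflexive, so valid.
(D) ⟨R⟩[R]ψ → ψ is the dual of axiom B, which corresponds to symmetry. Such an R need not be symmetric — not valid.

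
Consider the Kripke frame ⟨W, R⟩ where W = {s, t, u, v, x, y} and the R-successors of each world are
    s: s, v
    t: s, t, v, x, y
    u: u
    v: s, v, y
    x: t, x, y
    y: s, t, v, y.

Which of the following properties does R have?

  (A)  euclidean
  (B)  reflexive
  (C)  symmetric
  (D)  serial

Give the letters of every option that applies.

B, D

(A) not euclidean: t R s and t R t but not s R t.
(B) reflexive: each world relates to itself.
(C) not symmetric: t R s but not s R t.
(D) serial: every world has an R-successor.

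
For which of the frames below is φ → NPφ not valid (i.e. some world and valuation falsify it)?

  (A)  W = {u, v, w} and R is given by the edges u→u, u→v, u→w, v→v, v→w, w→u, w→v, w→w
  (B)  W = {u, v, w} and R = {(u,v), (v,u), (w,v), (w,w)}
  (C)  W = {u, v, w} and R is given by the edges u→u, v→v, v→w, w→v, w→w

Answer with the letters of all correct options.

The schema φ → NPφ is axiom B; it is valid on a frame iff R is symmetric.
(A) R is not symmetric (u R v but not v R u), so the schema fails here.
(B) R is not symmetric (w R v but not v R w), so the schema fails here.
(C) R is symmetric (every R-edge is matched by its reverse), so the schema is valid here.

A, B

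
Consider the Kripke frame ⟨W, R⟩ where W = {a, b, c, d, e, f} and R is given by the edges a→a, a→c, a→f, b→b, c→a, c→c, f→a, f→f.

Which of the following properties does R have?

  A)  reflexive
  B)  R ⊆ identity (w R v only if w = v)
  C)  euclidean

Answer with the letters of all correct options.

(A) not reflexive: not d R d.
(B) not ⊆ identity: a R c with a ≠ c.
(C) not euclidean: a R c and a R f but not c R f.

none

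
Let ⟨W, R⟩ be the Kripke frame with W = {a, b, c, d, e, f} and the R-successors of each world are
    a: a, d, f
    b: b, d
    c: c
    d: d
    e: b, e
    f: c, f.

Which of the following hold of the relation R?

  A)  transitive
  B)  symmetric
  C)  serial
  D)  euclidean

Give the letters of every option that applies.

(A) not transitive: a R f and f R c but not a R c.
(B) not symmetric: a R d but not d R a.
(C) serial: every world has an R-successor.
(D) not euclidean: a R d and a R a but not d R a.

C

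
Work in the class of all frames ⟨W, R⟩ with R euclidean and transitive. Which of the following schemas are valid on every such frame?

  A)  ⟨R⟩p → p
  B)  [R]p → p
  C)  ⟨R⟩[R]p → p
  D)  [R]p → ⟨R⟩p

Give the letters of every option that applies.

none

(A) ⟨R⟩p → p is valid only on frames where every R-edge is a self-loop. Such an R need not be a subset of the identity — not valid.
(B) [R]p → p is axiom T, which corresponds to reflexivity. Such an R need not be reflexive — not valid.
(C) ⟨R⟩[R]p → p is the dual of axiom B, which corresponds to symmetry. Such an R need not be symmetric — not valid.
(D) [R]p → ⟨R⟩p is axiom D, which corresponds to seriality. Such an R need not be serial — not valid.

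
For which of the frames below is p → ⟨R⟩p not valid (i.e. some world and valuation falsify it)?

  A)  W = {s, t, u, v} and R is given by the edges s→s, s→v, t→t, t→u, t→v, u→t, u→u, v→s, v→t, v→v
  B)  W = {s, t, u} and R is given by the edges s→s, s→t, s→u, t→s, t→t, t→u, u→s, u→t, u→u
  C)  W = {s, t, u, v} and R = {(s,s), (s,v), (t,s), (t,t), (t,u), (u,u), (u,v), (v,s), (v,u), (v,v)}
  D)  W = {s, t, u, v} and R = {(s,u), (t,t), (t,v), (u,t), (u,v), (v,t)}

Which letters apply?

D

The schema p → ⟨R⟩p is the dual of axiom T; it is valid on a frame iff R is reflexive.
(A) R is reflexive (each world relates to itself), so the schema is valid here.
(B) R is reflexive (each world relates to itself), so the schema is valid here.
(C) R is reflexive (each world relates to itself), so the schema is valid here.
(D) R is not reflexive (not s R s), so the schema fails here.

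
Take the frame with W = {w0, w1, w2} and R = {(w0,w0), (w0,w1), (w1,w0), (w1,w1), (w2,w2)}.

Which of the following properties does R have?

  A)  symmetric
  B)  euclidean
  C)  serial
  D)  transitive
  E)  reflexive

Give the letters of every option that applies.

A, B, C, D, E

(A) symmetric: every R-edge is matched by its reverse.
(B) euclidean: any two R-successors of the same world are R-related.
(C) serial: every world has an R-successor.
(D) transitive: R is closed under composition.
(E) reflexive: each world relates to itself.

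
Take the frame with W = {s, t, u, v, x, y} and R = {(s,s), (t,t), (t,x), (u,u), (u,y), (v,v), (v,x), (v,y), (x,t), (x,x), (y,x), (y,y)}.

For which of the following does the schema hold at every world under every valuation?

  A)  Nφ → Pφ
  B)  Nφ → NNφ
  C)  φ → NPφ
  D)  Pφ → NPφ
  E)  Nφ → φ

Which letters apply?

R is reflexive: each world relates to itself.
R is not symmetric: u R y but not y R u.
R is not transitive: u R y and y R x but not u R x.
R is not euclidean: u R y and u R u but not y R u.
R is serial: every world has an R-successor.
(A) Nφ → Pφ is axiom D, which corresponds to seriality. R is serial — valid.
(B) Nφ → NNφ (axiom 4) characterises the transitive frames. R is not transitive — not valid.
(C) φ → NPφ is axiom B; it is valid on a frame exactly when R is symmetric. R is not symmetric, so not valid.
(D) Pφ → NPφ (axiom 5) characterises the euclidean frames. R is not euclidean — not valid.
(E) axiom T: valid iff R is reflexive. R is reflexive — valid.

A, E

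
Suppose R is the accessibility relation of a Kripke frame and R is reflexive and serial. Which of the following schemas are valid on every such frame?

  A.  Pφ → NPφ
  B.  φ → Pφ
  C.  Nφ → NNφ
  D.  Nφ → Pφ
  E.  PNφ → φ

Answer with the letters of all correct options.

(A) Pφ → NPφ is axiom 5; it is valid on a frame exactly when R is euclidean. Such an R need not be euclidean, so not valid.
(B) φ → Pφ is the dual of axiom T; it is valid on a frame exactly when R is reflexive. Every such R is reflexive, so valid.
(C) Nφ → NNφ is axiom 4, which corresponds to transitivity. Such an R need not be transitive — not valid.
(D) Nφ → Pφ (axiom D) characterises the serial frames. Every such R is serial — valid.
(E) PNφ → φ is the dual of axiom B; it is valid on a frame exactly when R is symmetric. Such an R need not be symmetric, so not valid.

B, D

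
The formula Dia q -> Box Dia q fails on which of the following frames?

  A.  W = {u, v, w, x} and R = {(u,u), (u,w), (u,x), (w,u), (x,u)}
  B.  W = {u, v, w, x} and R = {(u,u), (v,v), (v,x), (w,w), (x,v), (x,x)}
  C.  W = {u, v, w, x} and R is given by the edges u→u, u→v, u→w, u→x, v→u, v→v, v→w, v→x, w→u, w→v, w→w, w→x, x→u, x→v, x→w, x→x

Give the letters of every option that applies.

A

The schema Dia q -> Box Dia q is axiom 5; it is valid on a frame iff R is euclidean.
(A) R is not euclidean (u R w and u R x but not w R x), so the schema fails here.
(B) R is euclidean (any two R-successors of the same world are R-related), so the schema is valid here.
(C) R is euclidean (any two R-successors of the same world are R-related), so the schema is valid here.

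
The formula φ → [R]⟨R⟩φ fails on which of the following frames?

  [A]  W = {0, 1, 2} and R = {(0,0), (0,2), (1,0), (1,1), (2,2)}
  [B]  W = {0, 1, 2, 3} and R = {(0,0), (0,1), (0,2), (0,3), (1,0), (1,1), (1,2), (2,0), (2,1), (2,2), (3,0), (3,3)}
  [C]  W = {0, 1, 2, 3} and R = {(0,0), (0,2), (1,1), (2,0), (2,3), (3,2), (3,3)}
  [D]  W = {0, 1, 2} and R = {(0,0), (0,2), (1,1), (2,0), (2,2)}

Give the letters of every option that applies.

The schema φ → [R]⟨R⟩φ is axiom B; it is valid on a frame iff R is symmetric.
(A) R is not symmetric (0 R 2 but not 2 R 0), so the schema fails here.
(B) R is symmetric (every R-edge is matched by its reverse), so the schema is valid here.
(C) R is symmetric (every R-edge is matched by its reverse), so the schema is valid here.
(D) R is symmetric (every R-edge is matched by its reverse), so the schema is valid here.

A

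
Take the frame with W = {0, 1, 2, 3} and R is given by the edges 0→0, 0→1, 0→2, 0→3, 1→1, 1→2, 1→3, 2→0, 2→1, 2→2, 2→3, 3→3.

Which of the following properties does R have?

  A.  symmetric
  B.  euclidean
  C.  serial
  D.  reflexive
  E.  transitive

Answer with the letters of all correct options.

C, D

(A) not symmetric: 0 R 1 but not 1 R 0.
(B) not euclidean: 0 R 1 and 0 R 0 but not 1 R 0.
(C) serial: every world has an R-successor.
(D) reflexive: each world relates to itself.
(E) not transitive: 1 R 2 and 2 R 0 but not 1 R 0.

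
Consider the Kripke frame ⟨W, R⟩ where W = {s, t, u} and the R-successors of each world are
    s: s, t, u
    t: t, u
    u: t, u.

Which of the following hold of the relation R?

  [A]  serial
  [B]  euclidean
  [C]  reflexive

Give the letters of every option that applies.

A, C

(A) serial: every world has an R-successor.
(B) not euclidean: s R t and s R s but not t R s.
(C) reflexive: each world relates to itself.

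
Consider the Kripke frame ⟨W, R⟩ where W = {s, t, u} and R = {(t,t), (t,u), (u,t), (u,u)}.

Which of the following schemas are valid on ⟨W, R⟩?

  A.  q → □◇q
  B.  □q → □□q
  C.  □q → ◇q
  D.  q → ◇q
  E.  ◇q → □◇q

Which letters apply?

R is not reflexive: not s R s.
R is symmetric: every R-edge is matched by its reverse.
R is transitive: R is closed under composition.
R is euclidean: any two R-successors of the same world are R-related.
R is not serial: s has no R-successor.
(A) axiom B: valid iff R is symmetric. R is symmetric — valid.
(B) □q → □□q (axiom 4) characterises the transitive frames. R is transitive — valid.
(C) axiom D: valid iff R is serial. R is not serial — not valid.
(D) q → ◇q is the dual of axiom T; it is valid on a frame exactly when R is reflexive. R is not reflexive, so not valid.
(E) ◇q → □◇q is axiom 5; it is valid on a frame exactly when R is euclidean. R is euclidean, so valid.

A, B, E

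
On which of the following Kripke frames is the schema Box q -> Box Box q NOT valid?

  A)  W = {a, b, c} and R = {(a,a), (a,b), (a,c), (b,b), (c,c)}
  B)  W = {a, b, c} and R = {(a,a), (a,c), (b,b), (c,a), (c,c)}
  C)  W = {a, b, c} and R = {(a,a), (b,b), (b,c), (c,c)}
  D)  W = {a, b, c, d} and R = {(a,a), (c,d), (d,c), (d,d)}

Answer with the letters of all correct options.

The schema Box q -> Box Box q is axiom 4; it is valid on a frame iff R is transitive.
(A) R is transitive (R is closed under composition), so the schema is valid here.
(B) R is transitive (R is closed under composition), so the schema is valid here.
(C) R is transitive (R is closed under composition), so the schema is valid here.
(D) R is not transitive (c R d and d R c but not c R c), so the schema fails here.

D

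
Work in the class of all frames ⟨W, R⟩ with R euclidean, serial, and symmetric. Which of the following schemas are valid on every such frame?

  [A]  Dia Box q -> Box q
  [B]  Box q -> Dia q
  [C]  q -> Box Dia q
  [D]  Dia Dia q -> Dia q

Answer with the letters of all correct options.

A, B, C, D

Serial, symmetric and euclidean together give transitive (from symmetry + euclidean) and then reflexive; the relation is an equivalence.
(A) the dual of axiom 5: valid iff R is euclidean. Every such R is euclidean — valid.
(B) axiom D: valid iff R is serial. Every such R is serial — valid.
(C) axiom B: valid iff R is symmetric. Every such R is symmetric — valid.
(D) the dual of axiom 4: valid iff R is transitive. Every such R is transitive — valid.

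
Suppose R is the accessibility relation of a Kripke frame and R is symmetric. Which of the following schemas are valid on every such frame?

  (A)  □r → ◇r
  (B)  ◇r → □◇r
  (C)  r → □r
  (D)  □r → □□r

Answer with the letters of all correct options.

(A) axiom D: valid iff R is serial. Such an R need not be serial — not valid.
(B) axiom 5: valid iff R is euclidean. Such an R need not be euclidean — not valid.
(C) r → □r is equivalent to ◇p→p; it holds exactly when R ⊆ identity. Such an R need not be a subset of the identity — not valid.
(D) □r → □□r (axiom 4) characterises the transitive frames. Such an R need not be transitive — not valid.

none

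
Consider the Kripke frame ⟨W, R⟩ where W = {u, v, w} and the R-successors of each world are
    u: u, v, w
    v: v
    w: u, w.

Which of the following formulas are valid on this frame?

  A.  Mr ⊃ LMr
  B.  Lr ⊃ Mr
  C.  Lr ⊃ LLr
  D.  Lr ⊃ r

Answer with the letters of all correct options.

R is reflexive: each world relates to itself.
R is not transitive: w R u and u R v but not w R v.
R is not euclidean: u R v and u R u but not v R u.
R is serial: every world has an R-successor.
(A) Mr ⊃ LMr is axiom 5, which corresponds to the euclidean property. R is not euclidean — not valid.
(B) axiom D: valid iff R is serial. R is serial — valid.
(C) Lr ⊃ LLr is axiom 4; it is valid on a frame exactly when R is transitive. R is not transitive, so not valid.
(D) Lr ⊃ r is axiom T, which corresponds to reflexivity. R is reflexive — valid.

B, D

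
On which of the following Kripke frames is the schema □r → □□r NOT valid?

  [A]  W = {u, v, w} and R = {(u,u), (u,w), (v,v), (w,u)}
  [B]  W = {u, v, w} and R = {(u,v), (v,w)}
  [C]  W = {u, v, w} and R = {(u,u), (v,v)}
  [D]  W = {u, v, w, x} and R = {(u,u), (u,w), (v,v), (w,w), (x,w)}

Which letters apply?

The schema □r → □□r is axiom 4; it is valid on a frame iff R is transitive.
(A) R is not transitive (w R u and u R w but not w R w), so the schema fails here.
(B) R is not transitive (u R v and v R w but not u R w), so the schema fails here.
(C) R is transitive (R is closed under composition), so the schema is valid here.
(D) R is transitive (R is closed under composition), so the schema is valid here.

A, B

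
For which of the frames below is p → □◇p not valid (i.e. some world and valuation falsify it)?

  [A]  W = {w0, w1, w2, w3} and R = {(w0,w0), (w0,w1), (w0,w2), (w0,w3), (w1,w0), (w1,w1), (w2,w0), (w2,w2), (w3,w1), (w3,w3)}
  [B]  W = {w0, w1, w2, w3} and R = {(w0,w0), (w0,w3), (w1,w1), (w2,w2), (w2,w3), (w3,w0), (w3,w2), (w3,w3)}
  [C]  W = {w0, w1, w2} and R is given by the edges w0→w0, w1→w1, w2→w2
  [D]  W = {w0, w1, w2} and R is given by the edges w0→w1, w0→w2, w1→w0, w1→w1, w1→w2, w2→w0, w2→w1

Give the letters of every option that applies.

The schema p → □◇p is axiom B; it is valid on a frame iff R is symmetric.
(A) R is not symmetric (w0 R w3 but not w3 R w0), so the schema fails here.
(B) R is symmetric (every R-edge is matched by its reverse), so the schema is valid here.
(C) R is symmetric (every R-edge is matched by its reverse), so the schema is valid here.
(D) R is symmetric (every R-edge is matched by its reverse), so the schema is valid here.

A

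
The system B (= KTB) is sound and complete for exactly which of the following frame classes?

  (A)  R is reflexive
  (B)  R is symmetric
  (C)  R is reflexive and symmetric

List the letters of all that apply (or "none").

(A) this class determines T (= KT), not B (= KTB).
(B) this class determines KB, not B (= KTB).
(C) B (= KTB) is sound and complete for exactly this class.

C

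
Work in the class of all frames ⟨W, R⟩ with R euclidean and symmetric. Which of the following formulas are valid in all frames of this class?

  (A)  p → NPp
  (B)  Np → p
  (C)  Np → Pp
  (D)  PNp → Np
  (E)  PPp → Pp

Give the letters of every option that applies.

A symmetric euclidean relation is transitive (uRv and vRw give vRu by symmetry, then uRw by the euclidean condition, applied at v).
(A) p → NPp is axiom B, which corresponds to symmetry. Every such R is symmetric — valid.
(B) Np → p is axiom T, which corresponds to reflexivity. Such an R need not be reflexive — not valid.
(C) Np → Pp (axiom D) characterises the serial frames. Such an R need not be serial — not valid.
(D) PNp → Np is the dual of axiom 5; it is valid on a frame exactly when R is euclidean. Every such R is euclidean, so valid.
(E) the dual of axiom 4: valid iff R is transitive. Every such R is transitive — valid.

A, D, E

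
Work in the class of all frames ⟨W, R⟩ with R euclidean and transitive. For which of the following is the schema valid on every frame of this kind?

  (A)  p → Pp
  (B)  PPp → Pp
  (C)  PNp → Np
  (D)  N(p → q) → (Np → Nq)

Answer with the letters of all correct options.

(A) p → Pp is the dual of axiom T; it is valid on a frame exactly when R is reflexive. Such an R need not be reflexive, so not valid.
(B) PPp → Pp is the dual of axiom 4; it is valid on a frame exactly when R is transitive. Every such R is transitive, so valid.
(C) PNp → Np is the dual of axiom 5; it is valid on a frame exactly when R is euclidean. Every such R is euclidean, so valid.
(D) N(p → q) → (Np → Nq) is axiom K, valid on every Kripke frame — valid.

B, C, D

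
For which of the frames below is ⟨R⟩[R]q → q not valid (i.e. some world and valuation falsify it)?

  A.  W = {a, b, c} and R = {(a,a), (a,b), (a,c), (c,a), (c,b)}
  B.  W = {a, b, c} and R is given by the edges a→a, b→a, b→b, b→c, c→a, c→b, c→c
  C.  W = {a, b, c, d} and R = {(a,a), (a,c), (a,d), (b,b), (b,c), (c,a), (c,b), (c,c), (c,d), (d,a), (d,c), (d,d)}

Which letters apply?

The schema ⟨R⟩[R]q → q is the dual of axiom B; it is valid on a frame iff R is symmetric.
(A) R is not symmetric (a R b but not b R a), so the schema fails here.
(B) R is not symmetric (b R a but not a R b), so the schema fails here.
(C) R is symmetric (every R-edge is matched by its reverse), so the schema is valid here.

A, B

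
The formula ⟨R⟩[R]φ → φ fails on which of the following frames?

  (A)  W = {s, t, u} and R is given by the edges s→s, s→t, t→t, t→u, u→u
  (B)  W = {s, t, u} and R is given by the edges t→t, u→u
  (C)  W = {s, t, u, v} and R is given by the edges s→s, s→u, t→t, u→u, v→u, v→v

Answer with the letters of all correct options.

The schema ⟨R⟩[R]φ → φ is the dual of axiom B; it is valid on a frame iff R is symmetric.
(A) R is not symmetric (s R t but not t R s), so the schema fails here.
(B) R is symmetric (every R-edge is matched by its reverse), so the schema is valid here.
(C) R is not symmetric (s R u but not u R s), so the schema fails here.

A, C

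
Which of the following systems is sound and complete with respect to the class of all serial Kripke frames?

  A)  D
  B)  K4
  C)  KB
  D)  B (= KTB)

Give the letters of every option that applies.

A

(A) D is determined by exactly this class.
(B) K4 is determined by the class of transitive frames.
(C) KB is determined by the class of symmetric frames.
(D) B (= KTB) is determined by the class of reflexive and symmetric frames.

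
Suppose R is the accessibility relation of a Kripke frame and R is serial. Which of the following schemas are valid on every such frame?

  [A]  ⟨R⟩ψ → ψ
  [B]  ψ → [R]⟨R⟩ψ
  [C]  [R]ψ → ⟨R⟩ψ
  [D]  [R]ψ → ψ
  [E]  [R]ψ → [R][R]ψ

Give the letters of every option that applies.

C

(A) ⟨R⟩ψ → ψ is valid only on frames where every R-edge is a self-loop. Such an R need not be a subset of the identity — not valid.
(B) axiom B: valid iff R is symmetric. Such an R need not be symmetric — not valid.
(C) axiom D: valid iff R is serial. Every such R is serial — valid.
(D) [R]ψ → ψ (axiom T) characterises the reflexive frames. Such an R need not be reflexive — not valid.
(E) [R]ψ → [R][R]ψ (axiom 4) characterises the transitive frames. Such an R need not be transitive — not valid.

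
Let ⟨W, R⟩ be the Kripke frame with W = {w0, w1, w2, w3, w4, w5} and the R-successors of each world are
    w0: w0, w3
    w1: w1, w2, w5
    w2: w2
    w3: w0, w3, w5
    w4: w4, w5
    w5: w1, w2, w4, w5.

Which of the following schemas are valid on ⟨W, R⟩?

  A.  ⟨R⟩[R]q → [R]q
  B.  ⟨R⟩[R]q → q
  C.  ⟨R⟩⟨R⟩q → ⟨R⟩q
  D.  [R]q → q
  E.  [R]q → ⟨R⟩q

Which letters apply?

D, E

R is reflexive: each world relates to itself.
R is not symmetric: w1 R w2 but not w2 R w1.
R is not transitive: w0 R w3 and w3 R w5 but not w0 R w5.
R is not euclidean: w1 R w2 and w1 R w1 but not w2 R w1.
R is serial: every world has an R-successor.
(A) ⟨R⟩[R]q → [R]q is the dual of axiom 5; it is valid on a frame exactly when R is euclidean. R is not euclidean, so not valid.
(B) ⟨R⟩[R]q → q (the dual of axiom B) characterises the symmetric frames. R is not symmetric — not valid.
(C) ⟨R⟩⟨R⟩q → ⟨R⟩q (the dual of axiom 4) characterises the transitive frames. R is not transitive — not valid.
(D) [R]q → q is axiom T; it is valid on a frame exactly when R is reflexive. R is reflexive, so valid.
(E) [R]q → ⟨R⟩q is axiom D; it is valid on a frame exactly when R is serial. R is serial, so valid.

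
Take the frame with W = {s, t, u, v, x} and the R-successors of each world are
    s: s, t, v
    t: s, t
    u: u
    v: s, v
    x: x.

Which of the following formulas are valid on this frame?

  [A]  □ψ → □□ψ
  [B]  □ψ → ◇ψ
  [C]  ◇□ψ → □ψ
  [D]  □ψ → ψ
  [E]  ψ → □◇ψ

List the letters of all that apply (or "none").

R is reflexive: each world relates to itself.
R is symmetric: every R-edge is matched by its reverse.
R is not transitive: t R s and s R v but not t R v.
R is not euclidean: s R t and s R v but not t R v.
R is serial: every world has an R-successor.
(A) axiom 4: valid iff R is transitive. R is not transitive — not valid.
(B) axiom D: valid iff R is serial. R is serial — valid.
(C) ◇□ψ → □ψ is the dual of axiom 5; it is valid on a frame exactly when R is euclidean. R is not euclidean, so not valid.
(D) axiom T: valid iff R is reflexive. R is reflexive — valid.
(E) ψ → □◇ψ (axiom B) characterises the symmetric frames. R is symmetric — valid.

B, D, E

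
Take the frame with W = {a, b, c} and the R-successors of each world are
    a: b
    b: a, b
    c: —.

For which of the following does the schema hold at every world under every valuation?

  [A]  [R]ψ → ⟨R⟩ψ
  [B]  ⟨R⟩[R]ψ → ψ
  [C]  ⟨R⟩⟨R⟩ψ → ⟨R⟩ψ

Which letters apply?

R is symmetric: every R-edge is matched by its reverse.
R is not transitive: a R b and b R a but not a R a.
R is not serial: c has no R-successor.
(A) [R]ψ → ⟨R⟩ψ (axiom D) characterises the serial frames. R is not serial — not valid.
(B) ⟨R⟩[R]ψ → ψ (the dual of axiom B) characterises the symmetric frames. R is symmetric — valid.
(C) ⟨R⟩⟨R⟩ψ → ⟨R⟩ψ is the dual of axiom 4; it is valid on a frame exactly when R is transitive. R is not transitive, so not valid.

B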